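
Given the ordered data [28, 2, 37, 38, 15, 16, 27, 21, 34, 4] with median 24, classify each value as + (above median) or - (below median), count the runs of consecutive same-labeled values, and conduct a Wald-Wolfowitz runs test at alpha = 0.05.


Step 1: Compute median = 24; label A = above, B = below.
Labels in order: ABAABBABAB  (n_A = 5, n_B = 5)
Step 2: Count runs R = 8.
Step 3: Under H0 (random ordering), E[R] = 2*n_A*n_B/(n_A+n_B) + 1 = 2*5*5/10 + 1 = 6.0000.
        Var[R] = 2*n_A*n_B*(2*n_A*n_B - n_A - n_B) / ((n_A+n_B)^2 * (n_A+n_B-1)) = 2000/900 = 2.2222.
        SD[R] = 1.4907.
Step 4: Continuity-corrected z = (R - 0.5 - E[R]) / SD[R] = (8 - 0.5 - 6.0000) / 1.4907 = 1.0062.
Step 5: Two-sided p-value via normal approximation = 2*(1 - Phi(|z|)) = 0.314305.
Step 6: alpha = 0.05. fail to reject H0.

R = 8, z = 1.0062, p = 0.314305, fail to reject H0.


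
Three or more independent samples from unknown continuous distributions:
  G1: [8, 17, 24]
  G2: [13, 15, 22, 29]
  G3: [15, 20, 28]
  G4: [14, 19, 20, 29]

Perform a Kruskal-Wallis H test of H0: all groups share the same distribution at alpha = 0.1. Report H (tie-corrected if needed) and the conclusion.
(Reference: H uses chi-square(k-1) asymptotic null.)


Step 1: Combine all N = 14 observations and assign midranks.
sorted (value, group, rank): (8,G1,1), (13,G2,2), (14,G4,3), (15,G2,4.5), (15,G3,4.5), (17,G1,6), (19,G4,7), (20,G3,8.5), (20,G4,8.5), (22,G2,10), (24,G1,11), (28,G3,12), (29,G2,13.5), (29,G4,13.5)
Step 2: Sum ranks within each group.
R_1 = 18 (n_1 = 3)
R_2 = 30 (n_2 = 4)
R_3 = 25 (n_3 = 3)
R_4 = 32 (n_4 = 4)
Step 3: H = 12/(N(N+1)) * sum(R_i^2/n_i) - 3(N+1)
     = 12/(14*15) * (18^2/3 + 30^2/4 + 25^2/3 + 32^2/4) - 3*15
     = 0.057143 * 797.333 - 45
     = 0.561905.
Step 4: Ties present; correction factor C = 1 - 18/(14^3 - 14) = 0.993407. Corrected H = 0.561905 / 0.993407 = 0.565634.
Step 5: Under H0, H ~ chi^2(3); p-value = 0.904253.
Step 6: alpha = 0.1. fail to reject H0.

H = 0.5656, df = 3, p = 0.904253, fail to reject H0.


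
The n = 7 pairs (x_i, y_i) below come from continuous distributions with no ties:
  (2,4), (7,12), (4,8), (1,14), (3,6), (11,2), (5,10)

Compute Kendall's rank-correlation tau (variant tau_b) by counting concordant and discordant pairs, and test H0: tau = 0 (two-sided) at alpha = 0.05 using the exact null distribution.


Step 1: Enumerate the 21 unordered pairs (i,j) with i<j and classify each by sign(x_j-x_i) * sign(y_j-y_i).
  (1,2):dx=+5,dy=+8->C; (1,3):dx=+2,dy=+4->C; (1,4):dx=-1,dy=+10->D; (1,5):dx=+1,dy=+2->C
  (1,6):dx=+9,dy=-2->D; (1,7):dx=+3,dy=+6->C; (2,3):dx=-3,dy=-4->C; (2,4):dx=-6,dy=+2->D
  (2,5):dx=-4,dy=-6->C; (2,6):dx=+4,dy=-10->D; (2,7):dx=-2,dy=-2->C; (3,4):dx=-3,dy=+6->D
  (3,5):dx=-1,dy=-2->C; (3,6):dx=+7,dy=-6->D; (3,7):dx=+1,dy=+2->C; (4,5):dx=+2,dy=-8->D
  (4,6):dx=+10,dy=-12->D; (4,7):dx=+4,dy=-4->D; (5,6):dx=+8,dy=-4->D; (5,7):dx=+2,dy=+4->C
  (6,7):dx=-6,dy=+8->D
Step 2: C = 10, D = 11, total pairs = 21.
Step 3: tau = (C - D)/(n(n-1)/2) = (10 - 11)/21 = -0.047619.
Step 4: Exact two-sided p-value (enumerate n! = 5040 permutations of y under H0): p = 1.000000.
Step 5: alpha = 0.05. fail to reject H0.

tau_b = -0.0476 (C=10, D=11), p = 1.000000, fail to reject H0.


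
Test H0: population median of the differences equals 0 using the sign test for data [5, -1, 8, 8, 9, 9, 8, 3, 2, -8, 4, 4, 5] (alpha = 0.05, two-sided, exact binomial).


Step 1: Discard zero differences. Original n = 13; n_eff = number of nonzero differences = 13.
Nonzero differences (with sign): +5, -1, +8, +8, +9, +9, +8, +3, +2, -8, +4, +4, +5
Step 2: Count signs: positive = 11, negative = 2.
Step 3: Under H0: P(positive) = 0.5, so the number of positives S ~ Bin(13, 0.5).
Step 4: Two-sided exact p-value = sum of Bin(13,0.5) probabilities at or below the observed probability = 0.022461.
Step 5: alpha = 0.05. reject H0.

n_eff = 13, pos = 11, neg = 2, p = 0.022461, reject H0.


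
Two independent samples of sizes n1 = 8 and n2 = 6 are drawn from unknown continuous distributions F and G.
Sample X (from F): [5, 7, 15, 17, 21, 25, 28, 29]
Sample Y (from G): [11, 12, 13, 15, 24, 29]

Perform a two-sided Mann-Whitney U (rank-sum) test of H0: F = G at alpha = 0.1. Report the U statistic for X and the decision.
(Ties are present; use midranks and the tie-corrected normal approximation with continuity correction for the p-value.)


Step 1: Combine and sort all 14 observations; assign midranks.
sorted (value, group): (5,X), (7,X), (11,Y), (12,Y), (13,Y), (15,X), (15,Y), (17,X), (21,X), (24,Y), (25,X), (28,X), (29,X), (29,Y)
ranks: 5->1, 7->2, 11->3, 12->4, 13->5, 15->6.5, 15->6.5, 17->8, 21->9, 24->10, 25->11, 28->12, 29->13.5, 29->13.5
Step 2: Rank sum for X: R1 = 1 + 2 + 6.5 + 8 + 9 + 11 + 12 + 13.5 = 63.
Step 3: U_X = R1 - n1(n1+1)/2 = 63 - 8*9/2 = 63 - 36 = 27.
       U_Y = n1*n2 - U_X = 48 - 27 = 21.
Step 4: Ties are present, so use the tie-corrected normal approximation (with continuity correction) for the p-value.
Step 5: p-value = 0.746347; compare to alpha = 0.1. fail to reject H0.

U_X = 27, p = 0.746347, fail to reject H0 at alpha = 0.1.


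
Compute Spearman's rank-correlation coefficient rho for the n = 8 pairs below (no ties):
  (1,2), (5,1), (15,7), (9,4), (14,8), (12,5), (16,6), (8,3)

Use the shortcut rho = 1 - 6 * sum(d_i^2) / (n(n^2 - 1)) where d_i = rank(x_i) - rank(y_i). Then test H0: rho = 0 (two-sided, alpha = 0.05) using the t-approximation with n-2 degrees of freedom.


Step 1: Rank x and y separately (midranks; no ties here).
rank(x): 1->1, 5->2, 15->7, 9->4, 14->6, 12->5, 16->8, 8->3
rank(y): 2->2, 1->1, 7->7, 4->4, 8->8, 5->5, 6->6, 3->3
Step 2: d_i = R_x(i) - R_y(i); compute d_i^2.
  (1-2)^2=1, (2-1)^2=1, (7-7)^2=0, (4-4)^2=0, (6-8)^2=4, (5-5)^2=0, (8-6)^2=4, (3-3)^2=0
sum(d^2) = 10.
Step 3: rho = 1 - 6*10 / (8*(8^2 - 1)) = 1 - 60/504 = 0.880952.
Step 4: Under H0, t = rho * sqrt((n-2)/(1-rho^2)) = 4.5601 ~ t(6).
Step 5: Two-sided p-value from the t-distribution with 6 df = 0.003850.
Step 6: alpha = 0.05. reject H0.

rho = 0.8810, p = 0.003850, reject H0 at alpha = 0.05.


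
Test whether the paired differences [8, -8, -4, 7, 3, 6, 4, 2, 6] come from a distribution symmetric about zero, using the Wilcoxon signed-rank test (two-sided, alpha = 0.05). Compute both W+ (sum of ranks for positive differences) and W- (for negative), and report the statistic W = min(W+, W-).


Step 1: Drop any zero differences (none here) and take |d_i|.
|d| = [8, 8, 4, 7, 3, 6, 4, 2, 6]
Step 2: Midrank |d_i| (ties get averaged ranks).
ranks: |8|->8.5, |8|->8.5, |4|->3.5, |7|->7, |3|->2, |6|->5.5, |4|->3.5, |2|->1, |6|->5.5
Step 3: Attach original signs; sum ranks with positive sign and with negative sign.
W+ = 8.5 + 7 + 2 + 5.5 + 3.5 + 1 + 5.5 = 33
W- = 8.5 + 3.5 = 12
(Check: W+ + W- = 45 should equal n(n+1)/2 = 45.)
Step 4: Test statistic W = min(W+, W-) = 12.
Step 5: Ties in |d|, so use the tie-corrected normal approximation.
        E[W] = n(n+1)/4 = 9*10/4 = 22.5.
        Tie groups: |d|=4 (t=2), |d|=6 (t=2), |d|=8 (t=2); sum(t^3 - t) = 18.
        Var[W] = n(n+1)(2n+1)/24 - sum(t^3-t)/48 = 1710/24 - 18/48 = 70.875.
        z = (W - E[W]) / sqrt(Var[W]) = (12 - 22.5) / 8.4187 = -1.2472.
        Two-sided p = 2*Phi(z) = 0.212317.
Step 6: alpha = 0.05. fail to reject H0.

W+ = 33, W- = 12, W = min = 12, p = 0.212317, fail to reject H0.


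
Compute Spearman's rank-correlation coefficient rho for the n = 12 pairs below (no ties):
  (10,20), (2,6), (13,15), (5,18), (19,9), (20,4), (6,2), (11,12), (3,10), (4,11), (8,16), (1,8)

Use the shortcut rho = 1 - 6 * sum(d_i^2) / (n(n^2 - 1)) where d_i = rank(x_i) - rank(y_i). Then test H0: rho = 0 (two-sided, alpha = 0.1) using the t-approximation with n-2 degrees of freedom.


Step 1: Rank x and y separately (midranks; no ties here).
rank(x): 10->8, 2->2, 13->10, 5->5, 19->11, 20->12, 6->6, 11->9, 3->3, 4->4, 8->7, 1->1
rank(y): 20->12, 6->3, 15->9, 18->11, 9->5, 4->2, 2->1, 12->8, 10->6, 11->7, 16->10, 8->4
Step 2: d_i = R_x(i) - R_y(i); compute d_i^2.
  (8-12)^2=16, (2-3)^2=1, (10-9)^2=1, (5-11)^2=36, (11-5)^2=36, (12-2)^2=100, (6-1)^2=25, (9-8)^2=1, (3-6)^2=9, (4-7)^2=9, (7-10)^2=9, (1-4)^2=9
sum(d^2) = 252.
Step 3: rho = 1 - 6*252 / (12*(12^2 - 1)) = 1 - 1512/1716 = 0.118881.
Step 4: Under H0, t = rho * sqrt((n-2)/(1-rho^2)) = 0.3786 ~ t(10).
Step 5: Two-sided p-value from the t-distribution with 10 df = 0.712884.
Step 6: alpha = 0.1. fail to reject H0.

rho = 0.1189, p = 0.712884, fail to reject H0 at alpha = 0.1.


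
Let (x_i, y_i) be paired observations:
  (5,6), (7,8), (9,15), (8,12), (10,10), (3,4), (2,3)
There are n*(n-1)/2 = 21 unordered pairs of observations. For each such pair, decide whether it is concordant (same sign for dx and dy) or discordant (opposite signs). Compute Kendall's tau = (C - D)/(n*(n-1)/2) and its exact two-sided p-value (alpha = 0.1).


Step 1: Enumerate the 21 unordered pairs (i,j) with i<j and classify each by sign(x_j-x_i) * sign(y_j-y_i).
  (1,2):dx=+2,dy=+2->C; (1,3):dx=+4,dy=+9->C; (1,4):dx=+3,dy=+6->C; (1,5):dx=+5,dy=+4->C
  (1,6):dx=-2,dy=-2->C; (1,7):dx=-3,dy=-3->C; (2,3):dx=+2,dy=+7->C; (2,4):dx=+1,dy=+4->C
  (2,5):dx=+3,dy=+2->C; (2,6):dx=-4,dy=-4->C; (2,7):dx=-5,dy=-5->C; (3,4):dx=-1,dy=-3->C
  (3,5):dx=+1,dy=-5->D; (3,6):dx=-6,dy=-11->C; (3,7):dx=-7,dy=-12->C; (4,5):dx=+2,dy=-2->D
  (4,6):dx=-5,dy=-8->C; (4,7):dx=-6,dy=-9->C; (5,6):dx=-7,dy=-6->C; (5,7):dx=-8,dy=-7->C
  (6,7):dx=-1,dy=-1->C
Step 2: C = 19, D = 2, total pairs = 21.
Step 3: tau = (C - D)/(n(n-1)/2) = (19 - 2)/21 = 0.809524.
Step 4: Exact two-sided p-value (enumerate n! = 5040 permutations of y under H0): p = 0.010714.
Step 5: alpha = 0.1. reject H0.

tau_b = 0.8095 (C=19, D=2), p = 0.010714, reject H0.


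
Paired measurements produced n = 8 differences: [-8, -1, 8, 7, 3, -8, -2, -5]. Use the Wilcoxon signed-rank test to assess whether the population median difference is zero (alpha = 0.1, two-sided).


Step 1: Drop any zero differences (none here) and take |d_i|.
|d| = [8, 1, 8, 7, 3, 8, 2, 5]
Step 2: Midrank |d_i| (ties get averaged ranks).
ranks: |8|->7, |1|->1, |8|->7, |7|->5, |3|->3, |8|->7, |2|->2, |5|->4
Step 3: Attach original signs; sum ranks with positive sign and with negative sign.
W+ = 7 + 5 + 3 = 15
W- = 7 + 1 + 7 + 2 + 4 = 21
(Check: W+ + W- = 36 should equal n(n+1)/2 = 36.)
Step 4: Test statistic W = min(W+, W-) = 15.
Step 5: Ties in |d|, so use the tie-corrected normal approximation.
        E[W] = n(n+1)/4 = 8*9/4 = 18.
        Tie groups: |d|=8 (t=3); sum(t^3 - t) = 24.
        Var[W] = n(n+1)(2n+1)/24 - sum(t^3-t)/48 = 1224/24 - 24/48 = 50.5.
        z = (W - E[W]) / sqrt(Var[W]) = (15 - 18) / 7.1063 = -0.4222.
        Two-sided p = 2*Phi(z) = 0.672909.
Step 6: alpha = 0.1. fail to reject H0.

W+ = 15, W- = 21, W = min = 15, p = 0.672909, fail to reject H0.


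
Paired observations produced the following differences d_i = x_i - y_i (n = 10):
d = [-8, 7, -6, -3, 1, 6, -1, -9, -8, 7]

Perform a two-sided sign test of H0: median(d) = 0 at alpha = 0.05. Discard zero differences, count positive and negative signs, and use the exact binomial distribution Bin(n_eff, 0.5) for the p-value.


Step 1: Discard zero differences. Original n = 10; n_eff = number of nonzero differences = 10.
Nonzero differences (with sign): -8, +7, -6, -3, +1, +6, -1, -9, -8, +7
Step 2: Count signs: positive = 4, negative = 6.
Step 3: Under H0: P(positive) = 0.5, so the number of positives S ~ Bin(10, 0.5).
Step 4: Two-sided exact p-value = sum of Bin(10,0.5) probabilities at or below the observed probability = 0.753906.
Step 5: alpha = 0.05. fail to reject H0.

n_eff = 10, pos = 4, neg = 6, p = 0.753906, fail to reject H0.


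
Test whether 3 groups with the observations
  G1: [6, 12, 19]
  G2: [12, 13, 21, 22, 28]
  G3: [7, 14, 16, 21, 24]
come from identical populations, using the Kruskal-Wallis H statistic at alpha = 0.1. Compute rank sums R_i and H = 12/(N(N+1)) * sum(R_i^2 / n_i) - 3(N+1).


Step 1: Combine all N = 13 observations and assign midranks.
sorted (value, group, rank): (6,G1,1), (7,G3,2), (12,G1,3.5), (12,G2,3.5), (13,G2,5), (14,G3,6), (16,G3,7), (19,G1,8), (21,G2,9.5), (21,G3,9.5), (22,G2,11), (24,G3,12), (28,G2,13)
Step 2: Sum ranks within each group.
R_1 = 12.5 (n_1 = 3)
R_2 = 42 (n_2 = 5)
R_3 = 36.5 (n_3 = 5)
Step 3: H = 12/(N(N+1)) * sum(R_i^2/n_i) - 3(N+1)
     = 12/(13*14) * (12.5^2/3 + 42^2/5 + 36.5^2/5) - 3*14
     = 0.065934 * 671.333 - 42
     = 2.263736.
Step 4: Ties present; correction factor C = 1 - 12/(13^3 - 13) = 0.994505. Corrected H = 2.263736 / 0.994505 = 2.276243.
Step 5: Under H0, H ~ chi^2(2); p-value = 0.320420.
Step 6: alpha = 0.1. fail to reject H0.

H = 2.2762, df = 2, p = 0.320420, fail to reject H0.


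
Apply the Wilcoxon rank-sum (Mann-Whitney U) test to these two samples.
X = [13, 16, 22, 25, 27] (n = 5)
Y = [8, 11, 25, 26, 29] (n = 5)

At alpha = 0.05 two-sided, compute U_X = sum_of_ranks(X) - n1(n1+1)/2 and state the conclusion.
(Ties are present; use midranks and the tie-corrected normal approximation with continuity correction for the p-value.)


Step 1: Combine and sort all 10 observations; assign midranks.
sorted (value, group): (8,Y), (11,Y), (13,X), (16,X), (22,X), (25,X), (25,Y), (26,Y), (27,X), (29,Y)
ranks: 8->1, 11->2, 13->3, 16->4, 22->5, 25->6.5, 25->6.5, 26->8, 27->9, 29->10
Step 2: Rank sum for X: R1 = 3 + 4 + 5 + 6.5 + 9 = 27.5.
Step 3: U_X = R1 - n1(n1+1)/2 = 27.5 - 5*6/2 = 27.5 - 15 = 12.5.
       U_Y = n1*n2 - U_X = 25 - 12.5 = 12.5.
Step 4: Ties are present, so use the tie-corrected normal approximation (with continuity correction) for the p-value.
Step 5: p-value = 1.000000; compare to alpha = 0.05. fail to reject H0.

U_X = 12.5, p = 1.000000, fail to reject H0 at alpha = 0.05.


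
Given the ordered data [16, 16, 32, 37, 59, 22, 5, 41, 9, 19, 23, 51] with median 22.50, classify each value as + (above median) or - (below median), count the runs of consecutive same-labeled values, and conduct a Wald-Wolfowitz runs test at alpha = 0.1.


Step 1: Compute median = 22.50; label A = above, B = below.
Labels in order: BBAAABBABBAA  (n_A = 6, n_B = 6)
Step 2: Count runs R = 6.
Step 3: Under H0 (random ordering), E[R] = 2*n_A*n_B/(n_A+n_B) + 1 = 2*6*6/12 + 1 = 7.0000.
        Var[R] = 2*n_A*n_B*(2*n_A*n_B - n_A - n_B) / ((n_A+n_B)^2 * (n_A+n_B-1)) = 4320/1584 = 2.7273.
        SD[R] = 1.6514.
Step 4: Continuity-corrected z = (R + 0.5 - E[R]) / SD[R] = (6 + 0.5 - 7.0000) / 1.6514 = -0.3028.
Step 5: Two-sided p-value via normal approximation = 2*(1 - Phi(|z|)) = 0.762069.
Step 6: alpha = 0.1. fail to reject H0.

R = 6, z = -0.3028, p = 0.762069, fail to reject H0.


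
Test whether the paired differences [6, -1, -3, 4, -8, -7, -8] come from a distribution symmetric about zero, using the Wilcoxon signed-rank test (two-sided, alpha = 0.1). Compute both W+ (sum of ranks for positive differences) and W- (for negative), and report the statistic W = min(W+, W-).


Step 1: Drop any zero differences (none here) and take |d_i|.
|d| = [6, 1, 3, 4, 8, 7, 8]
Step 2: Midrank |d_i| (ties get averaged ranks).
ranks: |6|->4, |1|->1, |3|->2, |4|->3, |8|->6.5, |7|->5, |8|->6.5
Step 3: Attach original signs; sum ranks with positive sign and with negative sign.
W+ = 4 + 3 = 7
W- = 1 + 2 + 6.5 + 5 + 6.5 = 21
(Check: W+ + W- = 28 should equal n(n+1)/2 = 28.)
Step 4: Test statistic W = min(W+, W-) = 7.
Step 5: Ties in |d|, so use the tie-corrected normal approximation.
        E[W] = n(n+1)/4 = 7*8/4 = 14.
        Tie groups: |d|=8 (t=2); sum(t^3 - t) = 6.
        Var[W] = n(n+1)(2n+1)/24 - sum(t^3-t)/48 = 840/24 - 6/48 = 34.875.
        z = (W - E[W]) / sqrt(Var[W]) = (7 - 14) / 5.9055 = -1.1853.
        Two-sided p = 2*Phi(z) = 0.235885.
Step 6: alpha = 0.1. fail to reject H0.

W+ = 7, W- = 21, W = min = 7, p = 0.235885, fail to reject H0.


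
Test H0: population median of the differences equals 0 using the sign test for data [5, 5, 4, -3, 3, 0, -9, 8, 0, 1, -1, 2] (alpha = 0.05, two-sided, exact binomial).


Step 1: Discard zero differences. Original n = 12; n_eff = number of nonzero differences = 10.
Nonzero differences (with sign): +5, +5, +4, -3, +3, -9, +8, +1, -1, +2
Step 2: Count signs: positive = 7, negative = 3.
Step 3: Under H0: P(positive) = 0.5, so the number of positives S ~ Bin(10, 0.5).
Step 4: Two-sided exact p-value = sum of Bin(10,0.5) probabilities at or below the observed probability = 0.343750.
Step 5: alpha = 0.05. fail to reject H0.

n_eff = 10, pos = 7, neg = 3, p = 0.343750, fail to reject H0.


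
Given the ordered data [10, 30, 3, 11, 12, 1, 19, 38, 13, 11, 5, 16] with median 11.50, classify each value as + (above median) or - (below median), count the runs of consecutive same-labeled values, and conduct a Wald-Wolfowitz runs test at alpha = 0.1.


Step 1: Compute median = 11.50; label A = above, B = below.
Labels in order: BABBABAAABBA  (n_A = 6, n_B = 6)
Step 2: Count runs R = 8.
Step 3: Under H0 (random ordering), E[R] = 2*n_A*n_B/(n_A+n_B) + 1 = 2*6*6/12 + 1 = 7.0000.
        Var[R] = 2*n_A*n_B*(2*n_A*n_B - n_A - n_B) / ((n_A+n_B)^2 * (n_A+n_B-1)) = 4320/1584 = 2.7273.
        SD[R] = 1.6514.
Step 4: Continuity-corrected z = (R - 0.5 - E[R]) / SD[R] = (8 - 0.5 - 7.0000) / 1.6514 = 0.3028.
Step 5: Two-sided p-value via normal approximation = 2*(1 - Phi(|z|)) = 0.762069.
Step 6: alpha = 0.1. fail to reject H0.

R = 8, z = 0.3028, p = 0.762069, fail to reject H0.


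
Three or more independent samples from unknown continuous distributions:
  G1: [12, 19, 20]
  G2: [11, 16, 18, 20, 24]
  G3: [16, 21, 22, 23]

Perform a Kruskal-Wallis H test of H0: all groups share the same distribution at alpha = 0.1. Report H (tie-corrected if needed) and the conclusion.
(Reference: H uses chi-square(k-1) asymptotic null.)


Step 1: Combine all N = 12 observations and assign midranks.
sorted (value, group, rank): (11,G2,1), (12,G1,2), (16,G2,3.5), (16,G3,3.5), (18,G2,5), (19,G1,6), (20,G1,7.5), (20,G2,7.5), (21,G3,9), (22,G3,10), (23,G3,11), (24,G2,12)
Step 2: Sum ranks within each group.
R_1 = 15.5 (n_1 = 3)
R_2 = 29 (n_2 = 5)
R_3 = 33.5 (n_3 = 4)
Step 3: H = 12/(N(N+1)) * sum(R_i^2/n_i) - 3(N+1)
     = 12/(12*13) * (15.5^2/3 + 29^2/5 + 33.5^2/4) - 3*13
     = 0.076923 * 528.846 - 39
     = 1.680449.
Step 4: Ties present; correction factor C = 1 - 12/(12^3 - 12) = 0.993007. Corrected H = 1.680449 / 0.993007 = 1.692283.
Step 5: Under H0, H ~ chi^2(2); p-value = 0.429067.
Step 6: alpha = 0.1. fail to reject H0.

H = 1.6923, df = 2, p = 0.429067, fail to reject H0.


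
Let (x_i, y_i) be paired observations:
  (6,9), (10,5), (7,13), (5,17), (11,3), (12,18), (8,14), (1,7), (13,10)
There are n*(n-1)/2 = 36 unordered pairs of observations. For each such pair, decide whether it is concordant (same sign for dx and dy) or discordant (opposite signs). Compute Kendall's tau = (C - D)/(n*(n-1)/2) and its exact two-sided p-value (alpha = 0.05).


Step 1: Enumerate the 36 unordered pairs (i,j) with i<j and classify each by sign(x_j-x_i) * sign(y_j-y_i).
  (1,2):dx=+4,dy=-4->D; (1,3):dx=+1,dy=+4->C; (1,4):dx=-1,dy=+8->D; (1,5):dx=+5,dy=-6->D
  (1,6):dx=+6,dy=+9->C; (1,7):dx=+2,dy=+5->C; (1,8):dx=-5,dy=-2->C; (1,9):dx=+7,dy=+1->C
  (2,3):dx=-3,dy=+8->D; (2,4):dx=-5,dy=+12->D; (2,5):dx=+1,dy=-2->D; (2,6):dx=+2,dy=+13->C
  (2,7):dx=-2,dy=+9->D; (2,8):dx=-9,dy=+2->D; (2,9):dx=+3,dy=+5->C; (3,4):dx=-2,dy=+4->D
  (3,5):dx=+4,dy=-10->D; (3,6):dx=+5,dy=+5->C; (3,7):dx=+1,dy=+1->C; (3,8):dx=-6,dy=-6->C
  (3,9):dx=+6,dy=-3->D; (4,5):dx=+6,dy=-14->D; (4,6):dx=+7,dy=+1->C; (4,7):dx=+3,dy=-3->D
  (4,8):dx=-4,dy=-10->C; (4,9):dx=+8,dy=-7->D; (5,6):dx=+1,dy=+15->C; (5,7):dx=-3,dy=+11->D
  (5,8):dx=-10,dy=+4->D; (5,9):dx=+2,dy=+7->C; (6,7):dx=-4,dy=-4->C; (6,8):dx=-11,dy=-11->C
  (6,9):dx=+1,dy=-8->D; (7,8):dx=-7,dy=-7->C; (7,9):dx=+5,dy=-4->D; (8,9):dx=+12,dy=+3->C
Step 2: C = 18, D = 18, total pairs = 36.
Step 3: tau = (C - D)/(n(n-1)/2) = (18 - 18)/36 = 0.000000.
Step 4: Exact two-sided p-value (enumerate n! = 362880 permutations of y under H0): p = 1.000000.
Step 5: alpha = 0.05. fail to reject H0.

tau_b = 0.0000 (C=18, D=18), p = 1.000000, fail to reject H0.


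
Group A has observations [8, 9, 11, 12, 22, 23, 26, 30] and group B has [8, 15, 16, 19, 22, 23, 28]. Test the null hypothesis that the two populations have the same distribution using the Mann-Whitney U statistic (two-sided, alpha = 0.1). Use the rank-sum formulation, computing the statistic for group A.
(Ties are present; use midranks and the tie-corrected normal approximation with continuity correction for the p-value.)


Step 1: Combine and sort all 15 observations; assign midranks.
sorted (value, group): (8,X), (8,Y), (9,X), (11,X), (12,X), (15,Y), (16,Y), (19,Y), (22,X), (22,Y), (23,X), (23,Y), (26,X), (28,Y), (30,X)
ranks: 8->1.5, 8->1.5, 9->3, 11->4, 12->5, 15->6, 16->7, 19->8, 22->9.5, 22->9.5, 23->11.5, 23->11.5, 26->13, 28->14, 30->15
Step 2: Rank sum for X: R1 = 1.5 + 3 + 4 + 5 + 9.5 + 11.5 + 13 + 15 = 62.5.
Step 3: U_X = R1 - n1(n1+1)/2 = 62.5 - 8*9/2 = 62.5 - 36 = 26.5.
       U_Y = n1*n2 - U_X = 56 - 26.5 = 29.5.
Step 4: Ties are present, so use the tie-corrected normal approximation (with continuity correction) for the p-value.
Step 5: p-value = 0.907622; compare to alpha = 0.1. fail to reject H0.

U_X = 26.5, p = 0.907622, fail to reject H0 at alpha = 0.1.


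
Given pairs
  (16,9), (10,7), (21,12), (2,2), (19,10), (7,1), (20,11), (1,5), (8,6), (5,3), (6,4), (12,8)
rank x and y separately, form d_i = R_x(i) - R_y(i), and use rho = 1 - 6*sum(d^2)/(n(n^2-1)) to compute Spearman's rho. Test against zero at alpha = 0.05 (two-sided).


Step 1: Rank x and y separately (midranks; no ties here).
rank(x): 16->9, 10->7, 21->12, 2->2, 19->10, 7->5, 20->11, 1->1, 8->6, 5->3, 6->4, 12->8
rank(y): 9->9, 7->7, 12->12, 2->2, 10->10, 1->1, 11->11, 5->5, 6->6, 3->3, 4->4, 8->8
Step 2: d_i = R_x(i) - R_y(i); compute d_i^2.
  (9-9)^2=0, (7-7)^2=0, (12-12)^2=0, (2-2)^2=0, (10-10)^2=0, (5-1)^2=16, (11-11)^2=0, (1-5)^2=16, (6-6)^2=0, (3-3)^2=0, (4-4)^2=0, (8-8)^2=0
sum(d^2) = 32.
Step 3: rho = 1 - 6*32 / (12*(12^2 - 1)) = 1 - 192/1716 = 0.888112.
Step 4: Under H0, t = rho * sqrt((n-2)/(1-rho^2)) = 6.1103 ~ t(10).
Step 5: Two-sided p-value from the t-distribution with 10 df = 0.000114.
Step 6: alpha = 0.05. reject H0.

rho = 0.8881, p = 0.000114, reject H0 at alpha = 0.05.


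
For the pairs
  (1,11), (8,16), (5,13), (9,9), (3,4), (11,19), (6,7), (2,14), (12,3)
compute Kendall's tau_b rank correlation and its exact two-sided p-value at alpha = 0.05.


Step 1: Enumerate the 36 unordered pairs (i,j) with i<j and classify each by sign(x_j-x_i) * sign(y_j-y_i).
  (1,2):dx=+7,dy=+5->C; (1,3):dx=+4,dy=+2->C; (1,4):dx=+8,dy=-2->D; (1,5):dx=+2,dy=-7->D
  (1,6):dx=+10,dy=+8->C; (1,7):dx=+5,dy=-4->D; (1,8):dx=+1,dy=+3->C; (1,9):dx=+11,dy=-8->D
  (2,3):dx=-3,dy=-3->C; (2,4):dx=+1,dy=-7->D; (2,5):dx=-5,dy=-12->C; (2,6):dx=+3,dy=+3->C
  (2,7):dx=-2,dy=-9->C; (2,8):dx=-6,dy=-2->C; (2,9):dx=+4,dy=-13->D; (3,4):dx=+4,dy=-4->D
  (3,5):dx=-2,dy=-9->C; (3,6):dx=+6,dy=+6->C; (3,7):dx=+1,dy=-6->D; (3,8):dx=-3,dy=+1->D
  (3,9):dx=+7,dy=-10->D; (4,5):dx=-6,dy=-5->C; (4,6):dx=+2,dy=+10->C; (4,7):dx=-3,dy=-2->C
  (4,8):dx=-7,dy=+5->D; (4,9):dx=+3,dy=-6->D; (5,6):dx=+8,dy=+15->C; (5,7):dx=+3,dy=+3->C
  (5,8):dx=-1,dy=+10->D; (5,9):dx=+9,dy=-1->D; (6,7):dx=-5,dy=-12->C; (6,8):dx=-9,dy=-5->C
  (6,9):dx=+1,dy=-16->D; (7,8):dx=-4,dy=+7->D; (7,9):dx=+6,dy=-4->D; (8,9):dx=+10,dy=-11->D
Step 2: C = 18, D = 18, total pairs = 36.
Step 3: tau = (C - D)/(n(n-1)/2) = (18 - 18)/36 = 0.000000.
Step 4: Exact two-sided p-value (enumerate n! = 362880 permutations of y under H0): p = 1.000000.
Step 5: alpha = 0.05. fail to reject H0.

tau_b = 0.0000 (C=18, D=18), p = 1.000000, fail to reject H0.


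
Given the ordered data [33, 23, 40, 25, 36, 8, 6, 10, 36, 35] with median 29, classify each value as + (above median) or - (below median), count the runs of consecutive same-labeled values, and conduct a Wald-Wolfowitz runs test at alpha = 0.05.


Step 1: Compute median = 29; label A = above, B = below.
Labels in order: ABABABBBAA  (n_A = 5, n_B = 5)
Step 2: Count runs R = 7.
Step 3: Under H0 (random ordering), E[R] = 2*n_A*n_B/(n_A+n_B) + 1 = 2*5*5/10 + 1 = 6.0000.
        Var[R] = 2*n_A*n_B*(2*n_A*n_B - n_A - n_B) / ((n_A+n_B)^2 * (n_A+n_B-1)) = 2000/900 = 2.2222.
        SD[R] = 1.4907.
Step 4: Continuity-corrected z = (R - 0.5 - E[R]) / SD[R] = (7 - 0.5 - 6.0000) / 1.4907 = 0.3354.
Step 5: Two-sided p-value via normal approximation = 2*(1 - Phi(|z|)) = 0.737316.
Step 6: alpha = 0.05. fail to reject H0.

R = 7, z = 0.3354, p = 0.737316, fail to reject H0.


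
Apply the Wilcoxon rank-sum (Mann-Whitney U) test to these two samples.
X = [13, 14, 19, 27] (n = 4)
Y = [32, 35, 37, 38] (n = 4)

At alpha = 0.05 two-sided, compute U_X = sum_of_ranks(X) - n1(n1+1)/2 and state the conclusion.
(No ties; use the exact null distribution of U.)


Step 1: Combine and sort all 8 observations; assign midranks.
sorted (value, group): (13,X), (14,X), (19,X), (27,X), (32,Y), (35,Y), (37,Y), (38,Y)
ranks: 13->1, 14->2, 19->3, 27->4, 32->5, 35->6, 37->7, 38->8
Step 2: Rank sum for X: R1 = 1 + 2 + 3 + 4 = 10.
Step 3: U_X = R1 - n1(n1+1)/2 = 10 - 4*5/2 = 10 - 10 = 0.
       U_Y = n1*n2 - U_X = 16 - 0 = 16.
Step 4: No ties, so the exact null distribution of U (based on enumerating the C(8,4) = 70 equally likely rank assignments) gives the two-sided p-value.
Step 5: p-value = 0.028571; compare to alpha = 0.05. reject H0.

U_X = 0, p = 0.028571, reject H0 at alpha = 0.05.


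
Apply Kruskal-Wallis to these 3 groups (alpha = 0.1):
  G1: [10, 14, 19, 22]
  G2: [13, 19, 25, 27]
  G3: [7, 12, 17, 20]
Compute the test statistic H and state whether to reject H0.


Step 1: Combine all N = 12 observations and assign midranks.
sorted (value, group, rank): (7,G3,1), (10,G1,2), (12,G3,3), (13,G2,4), (14,G1,5), (17,G3,6), (19,G1,7.5), (19,G2,7.5), (20,G3,9), (22,G1,10), (25,G2,11), (27,G2,12)
Step 2: Sum ranks within each group.
R_1 = 24.5 (n_1 = 4)
R_2 = 34.5 (n_2 = 4)
R_3 = 19 (n_3 = 4)
Step 3: H = 12/(N(N+1)) * sum(R_i^2/n_i) - 3(N+1)
     = 12/(12*13) * (24.5^2/4 + 34.5^2/4 + 19^2/4) - 3*13
     = 0.076923 * 537.875 - 39
     = 2.375000.
Step 4: Ties present; correction factor C = 1 - 6/(12^3 - 12) = 0.996503. Corrected H = 2.375000 / 0.996503 = 2.383333.
Step 5: Under H0, H ~ chi^2(2); p-value = 0.303715.
Step 6: alpha = 0.1. fail to reject H0.

H = 2.3833, df = 2, p = 0.303715, fail to reject H0.


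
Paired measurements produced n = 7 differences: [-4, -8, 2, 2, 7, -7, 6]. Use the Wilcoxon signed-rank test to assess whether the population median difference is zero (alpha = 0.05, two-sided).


Step 1: Drop any zero differences (none here) and take |d_i|.
|d| = [4, 8, 2, 2, 7, 7, 6]
Step 2: Midrank |d_i| (ties get averaged ranks).
ranks: |4|->3, |8|->7, |2|->1.5, |2|->1.5, |7|->5.5, |7|->5.5, |6|->4
Step 3: Attach original signs; sum ranks with positive sign and with negative sign.
W+ = 1.5 + 1.5 + 5.5 + 4 = 12.5
W- = 3 + 7 + 5.5 = 15.5
(Check: W+ + W- = 28 should equal n(n+1)/2 = 28.)
Step 4: Test statistic W = min(W+, W-) = 12.5.
Step 5: Ties in |d|, so use the tie-corrected normal approximation.
        E[W] = n(n+1)/4 = 7*8/4 = 14.
        Tie groups: |d|=2 (t=2), |d|=7 (t=2); sum(t^3 - t) = 12.
        Var[W] = n(n+1)(2n+1)/24 - sum(t^3-t)/48 = 840/24 - 12/48 = 34.75.
        z = (W - E[W]) / sqrt(Var[W]) = (12.5 - 14) / 5.8949 = -0.2545.
        Two-sided p = 2*Phi(z) = 0.799143.
Step 6: alpha = 0.05. fail to reject H0.

W+ = 12.5, W- = 15.5, W = min = 12.5, p = 0.799143, fail to reject H0.


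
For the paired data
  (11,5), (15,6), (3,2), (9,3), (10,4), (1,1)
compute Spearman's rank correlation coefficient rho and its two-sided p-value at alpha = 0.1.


Step 1: Rank x and y separately (midranks; no ties here).
rank(x): 11->5, 15->6, 3->2, 9->3, 10->4, 1->1
rank(y): 5->5, 6->6, 2->2, 3->3, 4->4, 1->1
Step 2: d_i = R_x(i) - R_y(i); compute d_i^2.
  (5-5)^2=0, (6-6)^2=0, (2-2)^2=0, (3-3)^2=0, (4-4)^2=0, (1-1)^2=0
sum(d^2) = 0.
Step 3: rho = 1 - 6*0 / (6*(6^2 - 1)) = 1 - 0/210 = 1.000000.
Step 5: Two-sided p-value from the t-distribution with 4 df = 0.000000.
Step 6: alpha = 0.1. reject H0.

rho = 1.0000, p = 0.000000, reject H0 at alpha = 0.1.


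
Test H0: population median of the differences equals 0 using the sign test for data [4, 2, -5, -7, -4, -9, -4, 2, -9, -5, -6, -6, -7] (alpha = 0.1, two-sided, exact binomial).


Step 1: Discard zero differences. Original n = 13; n_eff = number of nonzero differences = 13.
Nonzero differences (with sign): +4, +2, -5, -7, -4, -9, -4, +2, -9, -5, -6, -6, -7
Step 2: Count signs: positive = 3, negative = 10.
Step 3: Under H0: P(positive) = 0.5, so the number of positives S ~ Bin(13, 0.5).
Step 4: Two-sided exact p-value = sum of Bin(13,0.5) probabilities at or below the observed probability = 0.092285.
Step 5: alpha = 0.1. reject H0.

n_eff = 13, pos = 3, neg = 10, p = 0.092285, reject H0.


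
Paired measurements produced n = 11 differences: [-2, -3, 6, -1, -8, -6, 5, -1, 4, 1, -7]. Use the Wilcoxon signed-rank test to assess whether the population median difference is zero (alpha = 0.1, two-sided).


Step 1: Drop any zero differences (none here) and take |d_i|.
|d| = [2, 3, 6, 1, 8, 6, 5, 1, 4, 1, 7]
Step 2: Midrank |d_i| (ties get averaged ranks).
ranks: |2|->4, |3|->5, |6|->8.5, |1|->2, |8|->11, |6|->8.5, |5|->7, |1|->2, |4|->6, |1|->2, |7|->10
Step 3: Attach original signs; sum ranks with positive sign and with negative sign.
W+ = 8.5 + 7 + 6 + 2 = 23.5
W- = 4 + 5 + 2 + 11 + 8.5 + 2 + 10 = 42.5
(Check: W+ + W- = 66 should equal n(n+1)/2 = 66.)
Step 4: Test statistic W = min(W+, W-) = 23.5.
Step 5: Ties in |d|, so use the tie-corrected normal approximation.
        E[W] = n(n+1)/4 = 11*12/4 = 33.
        Tie groups: |d|=1 (t=3), |d|=6 (t=2); sum(t^3 - t) = 30.
        Var[W] = n(n+1)(2n+1)/24 - sum(t^3-t)/48 = 3036/24 - 30/48 = 125.875.
        z = (W - E[W]) / sqrt(Var[W]) = (23.5 - 33) / 11.2194 = -0.8467.
        Two-sided p = 2*Phi(z) = 0.397136.
Step 6: alpha = 0.1. fail to reject H0.

W+ = 23.5, W- = 42.5, W = min = 23.5, p = 0.397136, fail to reject H0.


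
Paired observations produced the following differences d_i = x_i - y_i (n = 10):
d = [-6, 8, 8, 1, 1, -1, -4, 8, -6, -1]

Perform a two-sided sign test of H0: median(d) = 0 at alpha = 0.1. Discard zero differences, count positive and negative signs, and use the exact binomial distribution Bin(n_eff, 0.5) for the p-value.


Step 1: Discard zero differences. Original n = 10; n_eff = number of nonzero differences = 10.
Nonzero differences (with sign): -6, +8, +8, +1, +1, -1, -4, +8, -6, -1
Step 2: Count signs: positive = 5, negative = 5.
Step 3: Under H0: P(positive) = 0.5, so the number of positives S ~ Bin(10, 0.5).
Step 4: Two-sided exact p-value = sum of Bin(10,0.5) probabilities at or below the observed probability = 1.000000.
Step 5: alpha = 0.1. fail to reject H0.

n_eff = 10, pos = 5, neg = 5, p = 1.000000, fail to reject H0.


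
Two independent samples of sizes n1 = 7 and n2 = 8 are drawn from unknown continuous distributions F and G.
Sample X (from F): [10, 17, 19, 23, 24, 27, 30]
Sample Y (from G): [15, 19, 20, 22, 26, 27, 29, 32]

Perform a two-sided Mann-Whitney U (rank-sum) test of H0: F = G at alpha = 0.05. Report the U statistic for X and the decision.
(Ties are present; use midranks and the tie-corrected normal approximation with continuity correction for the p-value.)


Step 1: Combine and sort all 15 observations; assign midranks.
sorted (value, group): (10,X), (15,Y), (17,X), (19,X), (19,Y), (20,Y), (22,Y), (23,X), (24,X), (26,Y), (27,X), (27,Y), (29,Y), (30,X), (32,Y)
ranks: 10->1, 15->2, 17->3, 19->4.5, 19->4.5, 20->6, 22->7, 23->8, 24->9, 26->10, 27->11.5, 27->11.5, 29->13, 30->14, 32->15
Step 2: Rank sum for X: R1 = 1 + 3 + 4.5 + 8 + 9 + 11.5 + 14 = 51.
Step 3: U_X = R1 - n1(n1+1)/2 = 51 - 7*8/2 = 51 - 28 = 23.
       U_Y = n1*n2 - U_X = 56 - 23 = 33.
Step 4: Ties are present, so use the tie-corrected normal approximation (with continuity correction) for the p-value.
Step 5: p-value = 0.601875; compare to alpha = 0.05. fail to reject H0.

U_X = 23, p = 0.601875, fail to reject H0 at alpha = 0.05.


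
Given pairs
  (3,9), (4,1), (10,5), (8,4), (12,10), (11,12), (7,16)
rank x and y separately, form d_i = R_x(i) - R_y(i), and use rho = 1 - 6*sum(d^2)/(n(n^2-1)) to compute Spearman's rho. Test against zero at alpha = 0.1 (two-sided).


Step 1: Rank x and y separately (midranks; no ties here).
rank(x): 3->1, 4->2, 10->5, 8->4, 12->7, 11->6, 7->3
rank(y): 9->4, 1->1, 5->3, 4->2, 10->5, 12->6, 16->7
Step 2: d_i = R_x(i) - R_y(i); compute d_i^2.
  (1-4)^2=9, (2-1)^2=1, (5-3)^2=4, (4-2)^2=4, (7-5)^2=4, (6-6)^2=0, (3-7)^2=16
sum(d^2) = 38.
Step 3: rho = 1 - 6*38 / (7*(7^2 - 1)) = 1 - 228/336 = 0.321429.
Step 4: Under H0, t = rho * sqrt((n-2)/(1-rho^2)) = 0.7590 ~ t(5).
Step 5: Two-sided p-value from the t-distribution with 5 df = 0.482072.
Step 6: alpha = 0.1. fail to reject H0.

rho = 0.3214, p = 0.482072, fail to reject H0 at alpha = 0.1.


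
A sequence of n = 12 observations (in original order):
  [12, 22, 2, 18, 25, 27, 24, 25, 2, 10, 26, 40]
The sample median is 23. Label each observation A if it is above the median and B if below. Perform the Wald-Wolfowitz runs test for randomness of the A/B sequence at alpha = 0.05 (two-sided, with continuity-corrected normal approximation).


Step 1: Compute median = 23; label A = above, B = below.
Labels in order: BBBBAAAABBAA  (n_A = 6, n_B = 6)
Step 2: Count runs R = 4.
Step 3: Under H0 (random ordering), E[R] = 2*n_A*n_B/(n_A+n_B) + 1 = 2*6*6/12 + 1 = 7.0000.
        Var[R] = 2*n_A*n_B*(2*n_A*n_B - n_A - n_B) / ((n_A+n_B)^2 * (n_A+n_B-1)) = 4320/1584 = 2.7273.
        SD[R] = 1.6514.
Step 4: Continuity-corrected z = (R + 0.5 - E[R]) / SD[R] = (4 + 0.5 - 7.0000) / 1.6514 = -1.5138.
Step 5: Two-sided p-value via normal approximation = 2*(1 - Phi(|z|)) = 0.130070.
Step 6: alpha = 0.05. fail to reject H0.

R = 4, z = -1.5138, p = 0.130070, fail to reject H0.


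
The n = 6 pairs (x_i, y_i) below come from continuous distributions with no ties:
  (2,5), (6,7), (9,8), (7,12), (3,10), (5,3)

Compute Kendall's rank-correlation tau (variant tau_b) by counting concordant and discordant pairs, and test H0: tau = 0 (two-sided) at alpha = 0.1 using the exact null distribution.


Step 1: Enumerate the 15 unordered pairs (i,j) with i<j and classify each by sign(x_j-x_i) * sign(y_j-y_i).
  (1,2):dx=+4,dy=+2->C; (1,3):dx=+7,dy=+3->C; (1,4):dx=+5,dy=+7->C; (1,5):dx=+1,dy=+5->C
  (1,6):dx=+3,dy=-2->D; (2,3):dx=+3,dy=+1->C; (2,4):dx=+1,dy=+5->C; (2,5):dx=-3,dy=+3->D
  (2,6):dx=-1,dy=-4->C; (3,4):dx=-2,dy=+4->D; (3,5):dx=-6,dy=+2->D; (3,6):dx=-4,dy=-5->C
  (4,5):dx=-4,dy=-2->C; (4,6):dx=-2,dy=-9->C; (5,6):dx=+2,dy=-7->D
Step 2: C = 10, D = 5, total pairs = 15.
Step 3: tau = (C - D)/(n(n-1)/2) = (10 - 5)/15 = 0.333333.
Step 4: Exact two-sided p-value (enumerate n! = 720 permutations of y under H0): p = 0.469444.
Step 5: alpha = 0.1. fail to reject H0.

tau_b = 0.3333 (C=10, D=5), p = 0.469444, fail to reject H0.


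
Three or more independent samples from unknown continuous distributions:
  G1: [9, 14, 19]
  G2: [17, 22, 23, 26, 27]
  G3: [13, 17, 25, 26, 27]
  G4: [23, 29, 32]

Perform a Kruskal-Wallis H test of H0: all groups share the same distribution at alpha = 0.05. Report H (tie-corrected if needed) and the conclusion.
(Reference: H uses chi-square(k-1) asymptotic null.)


Step 1: Combine all N = 16 observations and assign midranks.
sorted (value, group, rank): (9,G1,1), (13,G3,2), (14,G1,3), (17,G2,4.5), (17,G3,4.5), (19,G1,6), (22,G2,7), (23,G2,8.5), (23,G4,8.5), (25,G3,10), (26,G2,11.5), (26,G3,11.5), (27,G2,13.5), (27,G3,13.5), (29,G4,15), (32,G4,16)
Step 2: Sum ranks within each group.
R_1 = 10 (n_1 = 3)
R_2 = 45 (n_2 = 5)
R_3 = 41.5 (n_3 = 5)
R_4 = 39.5 (n_4 = 3)
Step 3: H = 12/(N(N+1)) * sum(R_i^2/n_i) - 3(N+1)
     = 12/(16*17) * (10^2/3 + 45^2/5 + 41.5^2/5 + 39.5^2/3) - 3*17
     = 0.044118 * 1302.87 - 51
     = 6.479412.
Step 4: Ties present; correction factor C = 1 - 24/(16^3 - 16) = 0.994118. Corrected H = 6.479412 / 0.994118 = 6.517751.
Step 5: Under H0, H ~ chi^2(3); p-value = 0.088965.
Step 6: alpha = 0.05. fail to reject H0.

H = 6.5178, df = 3, p = 0.088965, fail to reject H0.


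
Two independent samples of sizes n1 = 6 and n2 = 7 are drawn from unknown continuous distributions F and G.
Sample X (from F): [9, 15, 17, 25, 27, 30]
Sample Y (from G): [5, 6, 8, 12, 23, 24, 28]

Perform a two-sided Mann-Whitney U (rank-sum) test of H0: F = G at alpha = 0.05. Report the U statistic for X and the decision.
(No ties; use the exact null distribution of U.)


Step 1: Combine and sort all 13 observations; assign midranks.
sorted (value, group): (5,Y), (6,Y), (8,Y), (9,X), (12,Y), (15,X), (17,X), (23,Y), (24,Y), (25,X), (27,X), (28,Y), (30,X)
ranks: 5->1, 6->2, 8->3, 9->4, 12->5, 15->6, 17->7, 23->8, 24->9, 25->10, 27->11, 28->12, 30->13
Step 2: Rank sum for X: R1 = 4 + 6 + 7 + 10 + 11 + 13 = 51.
Step 3: U_X = R1 - n1(n1+1)/2 = 51 - 6*7/2 = 51 - 21 = 30.
       U_Y = n1*n2 - U_X = 42 - 30 = 12.
Step 4: No ties, so the exact null distribution of U (based on enumerating the C(13,6) = 1716 equally likely rank assignments) gives the two-sided p-value.
Step 5: p-value = 0.234266; compare to alpha = 0.05. fail to reject H0.

U_X = 30, p = 0.234266, fail to reject H0 at alpha = 0.05.


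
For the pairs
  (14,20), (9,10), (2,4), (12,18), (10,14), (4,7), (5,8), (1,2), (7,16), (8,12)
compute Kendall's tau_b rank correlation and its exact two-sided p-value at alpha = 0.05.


Step 1: Enumerate the 45 unordered pairs (i,j) with i<j and classify each by sign(x_j-x_i) * sign(y_j-y_i).
  (1,2):dx=-5,dy=-10->C; (1,3):dx=-12,dy=-16->C; (1,4):dx=-2,dy=-2->C; (1,5):dx=-4,dy=-6->C
  (1,6):dx=-10,dy=-13->C; (1,7):dx=-9,dy=-12->C; (1,8):dx=-13,dy=-18->C; (1,9):dx=-7,dy=-4->C
  (1,10):dx=-6,dy=-8->C; (2,3):dx=-7,dy=-6->C; (2,4):dx=+3,dy=+8->C; (2,5):dx=+1,dy=+4->C
  (2,6):dx=-5,dy=-3->C; (2,7):dx=-4,dy=-2->C; (2,8):dx=-8,dy=-8->C; (2,9):dx=-2,dy=+6->D
  (2,10):dx=-1,dy=+2->D; (3,4):dx=+10,dy=+14->C; (3,5):dx=+8,dy=+10->C; (3,6):dx=+2,dy=+3->C
  (3,7):dx=+3,dy=+4->C; (3,8):dx=-1,dy=-2->C; (3,9):dx=+5,dy=+12->C; (3,10):dx=+6,dy=+8->C
  (4,5):dx=-2,dy=-4->C; (4,6):dx=-8,dy=-11->C; (4,7):dx=-7,dy=-10->C; (4,8):dx=-11,dy=-16->C
  (4,9):dx=-5,dy=-2->C; (4,10):dx=-4,dy=-6->C; (5,6):dx=-6,dy=-7->C; (5,7):dx=-5,dy=-6->C
  (5,8):dx=-9,dy=-12->C; (5,9):dx=-3,dy=+2->D; (5,10):dx=-2,dy=-2->C; (6,7):dx=+1,dy=+1->C
  (6,8):dx=-3,dy=-5->C; (6,9):dx=+3,dy=+9->C; (6,10):dx=+4,dy=+5->C; (7,8):dx=-4,dy=-6->C
  (7,9):dx=+2,dy=+8->C; (7,10):dx=+3,dy=+4->C; (8,9):dx=+6,dy=+14->C; (8,10):dx=+7,dy=+10->C
  (9,10):dx=+1,dy=-4->D
Step 2: C = 41, D = 4, total pairs = 45.
Step 3: tau = (C - D)/(n(n-1)/2) = (41 - 4)/45 = 0.822222.
Step 4: Exact two-sided p-value (enumerate n! = 3628800 permutations of y under H0): p = 0.000358.
Step 5: alpha = 0.05. reject H0.

tau_b = 0.8222 (C=41, D=4), p = 0.000358, reject H0.


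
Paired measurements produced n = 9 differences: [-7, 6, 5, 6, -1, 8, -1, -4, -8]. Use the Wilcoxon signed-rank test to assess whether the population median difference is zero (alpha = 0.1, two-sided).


Step 1: Drop any zero differences (none here) and take |d_i|.
|d| = [7, 6, 5, 6, 1, 8, 1, 4, 8]
Step 2: Midrank |d_i| (ties get averaged ranks).
ranks: |7|->7, |6|->5.5, |5|->4, |6|->5.5, |1|->1.5, |8|->8.5, |1|->1.5, |4|->3, |8|->8.5
Step 3: Attach original signs; sum ranks with positive sign and with negative sign.
W+ = 5.5 + 4 + 5.5 + 8.5 = 23.5
W- = 7 + 1.5 + 1.5 + 3 + 8.5 = 21.5
(Check: W+ + W- = 45 should equal n(n+1)/2 = 45.)
Step 4: Test statistic W = min(W+, W-) = 21.5.
Step 5: Ties in |d|, so use the tie-corrected normal approximation.
        E[W] = n(n+1)/4 = 9*10/4 = 22.5.
        Tie groups: |d|=1 (t=2), |d|=6 (t=2), |d|=8 (t=2); sum(t^3 - t) = 18.
        Var[W] = n(n+1)(2n+1)/24 - sum(t^3-t)/48 = 1710/24 - 18/48 = 70.875.
        z = (W - E[W]) / sqrt(Var[W]) = (21.5 - 22.5) / 8.4187 = -0.1188.
        Two-sided p = 2*Phi(z) = 0.905447.
Step 6: alpha = 0.1. fail to reject H0.

W+ = 23.5, W- = 21.5, W = min = 21.5, p = 0.905447, fail to reject H0.


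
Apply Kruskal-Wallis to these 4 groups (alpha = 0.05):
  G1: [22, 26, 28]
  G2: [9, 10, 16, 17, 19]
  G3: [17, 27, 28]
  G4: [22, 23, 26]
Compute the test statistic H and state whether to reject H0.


Step 1: Combine all N = 14 observations and assign midranks.
sorted (value, group, rank): (9,G2,1), (10,G2,2), (16,G2,3), (17,G2,4.5), (17,G3,4.5), (19,G2,6), (22,G1,7.5), (22,G4,7.5), (23,G4,9), (26,G1,10.5), (26,G4,10.5), (27,G3,12), (28,G1,13.5), (28,G3,13.5)
Step 2: Sum ranks within each group.
R_1 = 31.5 (n_1 = 3)
R_2 = 16.5 (n_2 = 5)
R_3 = 30 (n_3 = 3)
R_4 = 27 (n_4 = 3)
Step 3: H = 12/(N(N+1)) * sum(R_i^2/n_i) - 3(N+1)
     = 12/(14*15) * (31.5^2/3 + 16.5^2/5 + 30^2/3 + 27^2/3) - 3*15
     = 0.057143 * 928.2 - 45
     = 8.040000.
Step 4: Ties present; correction factor C = 1 - 24/(14^3 - 14) = 0.991209. Corrected H = 8.040000 / 0.991209 = 8.111308.
Step 5: Under H0, H ~ chi^2(3); p-value = 0.043766.
Step 6: alpha = 0.05. reject H0.

H = 8.1113, df = 3, p = 0.043766, reject H0.
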